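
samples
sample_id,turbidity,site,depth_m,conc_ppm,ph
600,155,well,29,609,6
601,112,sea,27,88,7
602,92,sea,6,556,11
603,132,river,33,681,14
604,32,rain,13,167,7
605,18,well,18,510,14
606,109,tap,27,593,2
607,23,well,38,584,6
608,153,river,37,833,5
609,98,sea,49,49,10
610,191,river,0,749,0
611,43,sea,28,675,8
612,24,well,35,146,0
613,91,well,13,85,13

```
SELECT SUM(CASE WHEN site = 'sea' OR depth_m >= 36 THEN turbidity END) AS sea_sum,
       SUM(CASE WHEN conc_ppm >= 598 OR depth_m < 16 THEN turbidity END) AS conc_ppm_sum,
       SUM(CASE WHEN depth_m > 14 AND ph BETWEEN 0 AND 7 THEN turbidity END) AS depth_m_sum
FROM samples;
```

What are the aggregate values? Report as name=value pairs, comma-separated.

sea_sum=521, conc_ppm_sum=889, depth_m_sum=576

[sea_sum: site = 'sea' OR depth_m >= 36]
sample_id=600: ✗
sample_id=601: ✓ → 112
sample_id=602: ✓ → 92
sample_id=603: ✗
sample_id=604: ✗
sample_id=605: ✗
sample_id=606: ✗
sample_id=607: ✓ → 23
sample_id=608: ✓ → 153
sample_id=609: ✓ → 98
sample_id=610: ✗
sample_id=611: ✓ → 43
sample_id=612: ✗
sample_id=613: ✗
sea_sum = 112 + 92 + 23 + 153 + 98 + 43 = 521
—
[conc_ppm_sum: conc_ppm >= 598 OR depth_m < 16]
sample_id=600: ✓ → 155
sample_id=601: ✗
sample_id=602: ✓ → 92
sample_id=603: ✓ → 132
sample_id=604: ✓ → 32
sample_id=605: ✗
sample_id=606: ✗
sample_id=607: ✗
sample_id=608: ✓ → 153
sample_id=609: ✗
sample_id=610: ✓ → 191
sample_id=611: ✓ → 43
sample_id=612: ✗
sample_id=613: ✓ → 91
conc_ppm_sum = 155 + 92 + 132 + 32 + 153 + 191 + 43 + 91 = 889
—
[depth_m_sum: depth_m > 14 AND ph BETWEEN 0 AND 7]
sample_id=600: ✓ → 155
sample_id=601: ✓ → 112
sample_id=602: ✗
sample_id=603: ✗
sample_id=604: ✗
sample_id=605: ✗
sample_id=606: ✓ → 109
sample_id=607: ✓ → 23
sample_id=608: ✓ → 153
sample_id=609: ✗
sample_id=610: ✗
sample_id=611: ✗
sample_id=612: ✓ → 24
sample_id=613: ✗
depth_m_sum = 155 + 112 + 109 + 23 + 153 + 24 = 576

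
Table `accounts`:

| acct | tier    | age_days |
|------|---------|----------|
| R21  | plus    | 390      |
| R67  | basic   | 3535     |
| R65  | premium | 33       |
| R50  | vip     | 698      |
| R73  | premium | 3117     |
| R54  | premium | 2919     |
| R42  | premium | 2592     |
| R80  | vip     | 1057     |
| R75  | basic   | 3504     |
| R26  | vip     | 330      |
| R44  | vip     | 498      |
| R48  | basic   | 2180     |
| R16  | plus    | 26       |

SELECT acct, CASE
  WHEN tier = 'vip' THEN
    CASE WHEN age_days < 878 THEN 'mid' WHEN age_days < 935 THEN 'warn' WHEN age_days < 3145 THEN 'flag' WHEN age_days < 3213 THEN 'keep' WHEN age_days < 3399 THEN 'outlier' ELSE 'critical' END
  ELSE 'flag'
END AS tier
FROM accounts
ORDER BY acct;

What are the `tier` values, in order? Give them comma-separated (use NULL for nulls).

flag, flag, mid, flag, mid, flag, mid, flag, flag, flag, flag, flag, flag

acct=R16: tier='plus' → outer ELSE → flag
acct=R21: tier='plus' → outer ELSE → flag
acct=R26: tier='vip' → inner[age_days < 878] → mid
acct=R42: tier='premium' → outer ELSE → flag
acct=R44: tier='vip' → inner[age_days < 878] → mid
acct=R48: tier='basic' → outer ELSE → flag
acct=R50: tier='vip' → inner[age_days < 878] → mid
acct=R54: tier='premium' → outer ELSE → flag
acct=R65: tier='premium' → outer ELSE → flag
acct=R67: tier='basic' → outer ELSE → flag
acct=R73: tier='premium' → outer ELSE → flag
acct=R75: tier='basic' → outer ELSE → flag
acct=R80: tier='vip' → inner[age_days < 3145] → flag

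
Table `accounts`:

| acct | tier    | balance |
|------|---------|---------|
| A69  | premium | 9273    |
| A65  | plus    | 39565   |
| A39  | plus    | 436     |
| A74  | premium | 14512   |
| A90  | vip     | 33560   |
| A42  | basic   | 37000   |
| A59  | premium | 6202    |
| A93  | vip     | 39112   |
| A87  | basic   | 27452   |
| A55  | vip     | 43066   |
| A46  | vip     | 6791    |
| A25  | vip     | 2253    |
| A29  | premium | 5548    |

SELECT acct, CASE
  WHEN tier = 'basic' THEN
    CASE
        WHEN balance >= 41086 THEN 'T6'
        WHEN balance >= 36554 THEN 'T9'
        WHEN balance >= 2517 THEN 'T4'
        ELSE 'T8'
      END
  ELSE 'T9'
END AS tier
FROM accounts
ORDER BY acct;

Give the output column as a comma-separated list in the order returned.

acct=A25: tier='vip' → outer ELSE → T9
acct=A29: tier='premium' → outer ELSE → T9
acct=A39: tier='plus' → outer ELSE → T9
acct=A42: tier='basic' → inner[balance >= 36554] → T9
acct=A46: tier='vip' → outer ELSE → T9
acct=A55: tier='vip' → outer ELSE → T9
acct=A59: tier='premium' → outer ELSE → T9
acct=A65: tier='plus' → outer ELSE → T9
acct=A69: tier='premium' → outer ELSE → T9
acct=A74: tier='premium' → outer ELSE → T9
acct=A87: tier='basic' → inner[balance >= 2517] → T4
acct=A90: tier='vip' → outer ELSE → T9
acct=A93: tier='vip' → outer ELSE → T9

T9, T9, T9, T9, T9, T9, T9, T9, T9, T9, T4, T9, T9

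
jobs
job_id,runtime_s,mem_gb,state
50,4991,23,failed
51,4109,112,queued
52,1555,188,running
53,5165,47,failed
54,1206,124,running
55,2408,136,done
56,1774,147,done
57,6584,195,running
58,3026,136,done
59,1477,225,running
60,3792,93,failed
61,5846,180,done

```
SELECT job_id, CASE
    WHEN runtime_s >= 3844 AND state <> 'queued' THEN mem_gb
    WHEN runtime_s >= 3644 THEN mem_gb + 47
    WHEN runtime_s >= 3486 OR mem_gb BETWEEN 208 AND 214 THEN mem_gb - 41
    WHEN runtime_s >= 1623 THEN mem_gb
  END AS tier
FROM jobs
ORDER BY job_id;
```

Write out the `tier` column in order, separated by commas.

23, 159, NULL, 47, NULL, 136, 147, 195, 136, NULL, 140, 180

job_id=50: runtime_s >= 3844 AND state <> 'queued' → 23
job_id=51: runtime_s >= 3644 → 159
job_id=52: (no match → NULL) → NULL
job_id=53: runtime_s >= 3844 AND state <> 'queued' → 47
job_id=54: (no match → NULL) → NULL
job_id=55: runtime_s >= 1623 → 136
job_id=56: runtime_s >= 1623 → 147
job_id=57: runtime_s >= 3844 AND state <> 'queued' → 195
job_id=58: runtime_s >= 1623 → 136
job_id=59: (no match → NULL) → NULL
job_id=60: runtime_s >= 3644 → 140
job_id=61: runtime_s >= 3844 AND state <> 'queued' → 180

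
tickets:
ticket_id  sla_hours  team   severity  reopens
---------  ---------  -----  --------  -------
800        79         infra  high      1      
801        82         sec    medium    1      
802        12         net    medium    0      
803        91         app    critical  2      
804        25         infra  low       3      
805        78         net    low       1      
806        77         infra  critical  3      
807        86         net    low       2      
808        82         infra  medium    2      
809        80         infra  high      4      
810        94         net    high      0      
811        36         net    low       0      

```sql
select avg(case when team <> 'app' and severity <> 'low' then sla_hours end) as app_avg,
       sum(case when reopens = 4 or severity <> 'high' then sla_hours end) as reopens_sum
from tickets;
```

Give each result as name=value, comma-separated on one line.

[app_avg: team <> 'app' and severity <> 'low']
ticket_id=800: ✓ → 79
ticket_id=801: ✓ → 82
ticket_id=802: ✓ → 12
ticket_id=803: ✗
ticket_id=804: ✗
ticket_id=805: ✗
ticket_id=806: ✓ → 77
ticket_id=807: ✗
ticket_id=808: ✓ → 82
ticket_id=809: ✓ → 80
ticket_id=810: ✓ → 94
ticket_id=811: ✗
app_avg = (79 + 82 + 12 + 77 + 82 + 80 + 94) / 7 = 72.2857142857
—
[reopens_sum: reopens = 4 or severity <> 'high']
ticket_id=800: ✗
ticket_id=801: ✓ → 82
ticket_id=802: ✓ → 12
ticket_id=803: ✓ → 91
ticket_id=804: ✓ → 25
ticket_id=805: ✓ → 78
ticket_id=806: ✓ → 77
ticket_id=807: ✓ → 86
ticket_id=808: ✓ → 82
ticket_id=809: ✓ → 80
ticket_id=810: ✗
ticket_id=811: ✓ → 36
reopens_sum = 82 + 12 + 91 + 25 + 78 + 77 + 86 + 82 + 80 + 36 = 649

app_avg=72.2857142857, reopens_sum=649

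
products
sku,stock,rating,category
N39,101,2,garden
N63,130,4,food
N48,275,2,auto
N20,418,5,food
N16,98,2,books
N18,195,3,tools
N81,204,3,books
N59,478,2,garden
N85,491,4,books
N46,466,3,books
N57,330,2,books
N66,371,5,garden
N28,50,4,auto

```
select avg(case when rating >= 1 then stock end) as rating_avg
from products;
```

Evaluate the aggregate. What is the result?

277.4615384615

sku=N39: ✓ → 101
sku=N63: ✓ → 130
sku=N48: ✓ → 275
sku=N20: ✓ → 418
sku=N16: ✓ → 98
sku=N18: ✓ → 195
sku=N81: ✓ → 204
sku=N59: ✓ → 478
sku=N85: ✓ → 491
sku=N46: ✓ → 466
sku=N57: ✓ → 330
sku=N66: ✓ → 371
sku=N28: ✓ → 50
rating_avg = (101 + 130 + 275 + 418 + 98 + 195 + 204 + 478 + 491 + 466 + 330 + 371 + 50) / 13 = 277.4615384615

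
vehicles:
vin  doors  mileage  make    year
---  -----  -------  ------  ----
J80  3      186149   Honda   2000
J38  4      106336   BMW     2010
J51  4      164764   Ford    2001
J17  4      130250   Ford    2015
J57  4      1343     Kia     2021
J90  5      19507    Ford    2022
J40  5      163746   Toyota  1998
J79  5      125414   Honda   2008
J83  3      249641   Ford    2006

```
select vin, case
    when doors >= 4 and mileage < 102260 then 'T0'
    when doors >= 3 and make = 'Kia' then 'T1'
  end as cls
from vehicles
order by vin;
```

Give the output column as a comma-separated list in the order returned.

NULL, NULL, NULL, NULL, T0, NULL, NULL, NULL, T0

vin=J17: (no match → NULL) → NULL
vin=J38: (no match → NULL) → NULL
vin=J40: (no match → NULL) → NULL
vin=J51: (no match → NULL) → NULL
vin=J57: doors >= 4 and mileage < 102260 → T0
vin=J79: (no match → NULL) → NULL
vin=J80: (no match → NULL) → NULL
vin=J83: (no match → NULL) → NULL
vin=J90: doors >= 4 and mileage < 102260 → T0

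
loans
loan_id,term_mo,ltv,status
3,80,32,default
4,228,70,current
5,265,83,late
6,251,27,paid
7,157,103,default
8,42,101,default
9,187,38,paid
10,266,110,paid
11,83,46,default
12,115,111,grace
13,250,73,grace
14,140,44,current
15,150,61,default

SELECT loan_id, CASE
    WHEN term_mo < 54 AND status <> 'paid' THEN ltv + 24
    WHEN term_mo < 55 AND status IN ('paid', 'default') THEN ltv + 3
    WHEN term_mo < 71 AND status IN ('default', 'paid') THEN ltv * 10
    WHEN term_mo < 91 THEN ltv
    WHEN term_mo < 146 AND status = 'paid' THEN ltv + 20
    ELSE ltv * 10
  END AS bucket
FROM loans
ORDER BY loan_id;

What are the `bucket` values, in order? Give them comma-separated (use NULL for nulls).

32, 700, 830, 270, 1030, 125, 380, 1100, 46, 1110, 730, 440, 610

loan_id=3: term_mo < 91 → 32
loan_id=4: ELSE → 700
loan_id=5: ELSE → 830
loan_id=6: ELSE → 270
loan_id=7: ELSE → 1030
loan_id=8: term_mo < 54 AND status <> 'paid' → 125
loan_id=9: ELSE → 380
loan_id=10: ELSE → 1100
loan_id=11: term_mo < 91 → 46
loan_id=12: ELSE → 1110
loan_id=13: ELSE → 730
loan_id=14: ELSE → 440
loan_id=15: ELSE → 610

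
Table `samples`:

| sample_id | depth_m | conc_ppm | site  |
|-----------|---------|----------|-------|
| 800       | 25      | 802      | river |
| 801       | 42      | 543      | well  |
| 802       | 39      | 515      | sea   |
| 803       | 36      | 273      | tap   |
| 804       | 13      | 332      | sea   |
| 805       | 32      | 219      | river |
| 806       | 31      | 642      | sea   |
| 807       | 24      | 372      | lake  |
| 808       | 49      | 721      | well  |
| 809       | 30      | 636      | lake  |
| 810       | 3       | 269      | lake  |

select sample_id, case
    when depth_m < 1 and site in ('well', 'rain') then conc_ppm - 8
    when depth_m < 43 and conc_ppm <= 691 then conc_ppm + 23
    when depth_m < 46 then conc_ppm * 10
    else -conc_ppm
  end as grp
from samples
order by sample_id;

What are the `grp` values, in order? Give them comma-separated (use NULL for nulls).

sample_id=800: depth_m < 46 → 8020
sample_id=801: depth_m < 43 and conc_ppm <= 691 → 566
sample_id=802: depth_m < 43 and conc_ppm <= 691 → 538
sample_id=803: depth_m < 43 and conc_ppm <= 691 → 296
sample_id=804: depth_m < 43 and conc_ppm <= 691 → 355
sample_id=805: depth_m < 43 and conc_ppm <= 691 → 242
sample_id=806: depth_m < 43 and conc_ppm <= 691 → 665
sample_id=807: depth_m < 43 and conc_ppm <= 691 → 395
sample_id=808: ELSE → -721
sample_id=809: depth_m < 43 and conc_ppm <= 691 → 659
sample_id=810: depth_m < 43 and conc_ppm <= 691 → 292

8020, 566, 538, 296, 355, 242, 665, 395, -721, 659, 292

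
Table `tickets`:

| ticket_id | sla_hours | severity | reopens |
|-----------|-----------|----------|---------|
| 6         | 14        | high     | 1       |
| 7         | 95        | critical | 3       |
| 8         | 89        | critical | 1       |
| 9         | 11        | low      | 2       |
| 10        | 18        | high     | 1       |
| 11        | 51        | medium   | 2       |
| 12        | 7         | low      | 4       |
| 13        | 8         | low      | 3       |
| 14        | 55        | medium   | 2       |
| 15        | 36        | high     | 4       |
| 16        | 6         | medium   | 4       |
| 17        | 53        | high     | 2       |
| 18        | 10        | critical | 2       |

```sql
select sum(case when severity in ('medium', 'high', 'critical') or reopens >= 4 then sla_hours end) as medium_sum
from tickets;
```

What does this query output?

434

ticket_id=6: ✓ → 14
ticket_id=7: ✓ → 95
ticket_id=8: ✓ → 89
ticket_id=9: ✗
ticket_id=10: ✓ → 18
ticket_id=11: ✓ → 51
ticket_id=12: ✓ → 7
ticket_id=13: ✗
ticket_id=14: ✓ → 55
ticket_id=15: ✓ → 36
ticket_id=16: ✓ → 6
ticket_id=17: ✓ → 53
ticket_id=18: ✓ → 10
medium_sum = 14 + 95 + 89 + 18 + 51 + 7 + 55 + 36 + 6 + 53 + 10 = 434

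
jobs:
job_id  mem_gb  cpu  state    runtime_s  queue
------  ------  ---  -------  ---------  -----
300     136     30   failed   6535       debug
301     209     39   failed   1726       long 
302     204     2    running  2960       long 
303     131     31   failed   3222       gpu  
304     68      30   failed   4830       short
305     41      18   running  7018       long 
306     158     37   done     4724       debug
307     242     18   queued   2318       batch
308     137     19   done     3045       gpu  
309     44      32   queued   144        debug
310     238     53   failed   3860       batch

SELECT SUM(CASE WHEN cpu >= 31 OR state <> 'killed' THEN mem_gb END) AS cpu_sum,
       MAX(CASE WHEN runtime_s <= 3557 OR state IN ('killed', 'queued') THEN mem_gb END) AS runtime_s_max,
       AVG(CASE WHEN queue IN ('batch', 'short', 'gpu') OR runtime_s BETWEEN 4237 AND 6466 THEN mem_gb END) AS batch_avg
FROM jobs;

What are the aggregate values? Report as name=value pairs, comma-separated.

cpu_sum=1608, runtime_s_max=242, batch_avg=162.3333333333

[cpu_sum: cpu >= 31 OR state <> 'killed']
job_id=300: ✓ → 136
job_id=301: ✓ → 209
job_id=302: ✓ → 204
job_id=303: ✓ → 131
job_id=304: ✓ → 68
job_id=305: ✓ → 41
job_id=306: ✓ → 158
job_id=307: ✓ → 242
job_id=308: ✓ → 137
job_id=309: ✓ → 44
job_id=310: ✓ → 238
cpu_sum = 136 + 209 + 204 + 131 + 68 + 41 + 158 + 242 + 137 + 44 + 238 = 1608
—
[runtime_s_max: runtime_s <= 3557 OR state IN ('killed', 'queued')]
job_id=300: ✗
job_id=301: ✓ → 209
job_id=302: ✓ → 204
job_id=303: ✓ → 131
job_id=304: ✗
job_id=305: ✗
job_id=306: ✗
job_id=307: ✓ → 242
job_id=308: ✓ → 137
job_id=309: ✓ → 44
job_id=310: ✗
runtime_s_max = MAX(209, 204, 131, 242, 137, 44) = 242
—
[batch_avg: queue IN ('batch', 'short', 'gpu') OR runtime_s BETWEEN 4237 AND 6466]
job_id=300: ✗
job_id=301: ✗
job_id=302: ✗
job_id=303: ✓ → 131
job_id=304: ✓ → 68
job_id=305: ✗
job_id=306: ✓ → 158
job_id=307: ✓ → 242
job_id=308: ✓ → 137
job_id=309: ✗
job_id=310: ✓ → 238
batch_avg = (131 + 68 + 158 + 242 + 137 + 238) / 6 = 162.3333333333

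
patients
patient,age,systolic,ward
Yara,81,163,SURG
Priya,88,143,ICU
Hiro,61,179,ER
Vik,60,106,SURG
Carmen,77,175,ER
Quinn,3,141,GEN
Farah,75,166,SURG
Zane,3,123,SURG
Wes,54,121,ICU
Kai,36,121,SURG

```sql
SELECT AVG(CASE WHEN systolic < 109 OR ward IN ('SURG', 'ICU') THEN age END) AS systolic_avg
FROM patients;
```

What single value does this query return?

patient=Yara: ✓ → 81
patient=Priya: ✓ → 88
patient=Hiro: ✗
patient=Vik: ✓ → 60
patient=Carmen: ✗
patient=Quinn: ✗
patient=Farah: ✓ → 75
patient=Zane: ✓ → 3
patient=Wes: ✓ → 54
patient=Kai: ✓ → 36
systolic_avg = (81 + 88 + 60 + 75 + 3 + 54 + 36) / 7 = 56.7142857143

56.7142857143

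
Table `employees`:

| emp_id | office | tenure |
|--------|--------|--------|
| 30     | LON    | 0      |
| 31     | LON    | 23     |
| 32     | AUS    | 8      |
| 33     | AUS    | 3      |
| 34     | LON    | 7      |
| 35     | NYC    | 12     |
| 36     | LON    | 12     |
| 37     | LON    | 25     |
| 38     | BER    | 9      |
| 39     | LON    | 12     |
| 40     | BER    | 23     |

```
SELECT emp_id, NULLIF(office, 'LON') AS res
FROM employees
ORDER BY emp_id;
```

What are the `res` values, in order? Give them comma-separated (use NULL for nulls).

emp_id=30: office=LON vs LON: equal → NULL
emp_id=31: office=LON vs LON: equal → NULL
emp_id=32: office=AUS vs LON: differ → AUS
emp_id=33: office=AUS vs LON: differ → AUS
emp_id=34: office=LON vs LON: equal → NULL
emp_id=35: office=NYC vs LON: differ → NYC
emp_id=36: office=LON vs LON: equal → NULL
emp_id=37: office=LON vs LON: equal → NULL
emp_id=38: office=BER vs LON: differ → BER
emp_id=39: office=LON vs LON: equal → NULL
emp_id=40: office=BER vs LON: differ → BER

NULL, NULL, AUS, AUS, NULL, NYC, NULL, NULL, BER, NULL, BER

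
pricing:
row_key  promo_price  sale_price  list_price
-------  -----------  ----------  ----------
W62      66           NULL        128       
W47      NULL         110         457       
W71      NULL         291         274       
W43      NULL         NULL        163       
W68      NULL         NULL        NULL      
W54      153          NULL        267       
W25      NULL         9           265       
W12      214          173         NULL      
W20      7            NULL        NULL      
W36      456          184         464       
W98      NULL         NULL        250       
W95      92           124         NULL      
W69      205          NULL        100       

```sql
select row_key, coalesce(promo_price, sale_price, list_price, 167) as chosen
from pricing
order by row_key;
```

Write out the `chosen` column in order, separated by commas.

214, 7, 9, 456, 163, 110, 153, 66, 167, 205, 291, 92, 250

row_key=W12: promo_price=214 → 214
row_key=W20: promo_price=7 → 7
row_key=W25: promo_price=NULL, sale_price=9 → 9
row_key=W36: promo_price=456 → 456
row_key=W43: promo_price=NULL, sale_price=NULL, list_price=163 → 163
row_key=W47: promo_price=NULL, sale_price=110 → 110
row_key=W54: promo_price=153 → 153
row_key=W62: promo_price=66 → 66
row_key=W68: promo_price=NULL, sale_price=NULL, list_price=NULL, → literal 167 → 167
row_key=W69: promo_price=205 → 205
row_key=W71: promo_price=NULL, sale_price=291 → 291
row_key=W95: promo_price=92 → 92
row_key=W98: promo_price=NULL, sale_price=NULL, list_price=250 → 250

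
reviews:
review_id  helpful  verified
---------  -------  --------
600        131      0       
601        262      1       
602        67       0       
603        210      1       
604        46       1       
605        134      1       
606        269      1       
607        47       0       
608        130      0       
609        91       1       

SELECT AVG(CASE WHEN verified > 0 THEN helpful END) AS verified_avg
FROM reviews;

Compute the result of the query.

review_id=600: ✗
review_id=601: ✓ → 262
review_id=602: ✗
review_id=603: ✓ → 210
review_id=604: ✓ → 46
review_id=605: ✓ → 134
review_id=606: ✓ → 269
review_id=607: ✗
review_id=608: ✗
review_id=609: ✓ → 91
verified_avg = (262 + 210 + 46 + 134 + 269 + 91) / 6 = 168.6666666667

168.6666666667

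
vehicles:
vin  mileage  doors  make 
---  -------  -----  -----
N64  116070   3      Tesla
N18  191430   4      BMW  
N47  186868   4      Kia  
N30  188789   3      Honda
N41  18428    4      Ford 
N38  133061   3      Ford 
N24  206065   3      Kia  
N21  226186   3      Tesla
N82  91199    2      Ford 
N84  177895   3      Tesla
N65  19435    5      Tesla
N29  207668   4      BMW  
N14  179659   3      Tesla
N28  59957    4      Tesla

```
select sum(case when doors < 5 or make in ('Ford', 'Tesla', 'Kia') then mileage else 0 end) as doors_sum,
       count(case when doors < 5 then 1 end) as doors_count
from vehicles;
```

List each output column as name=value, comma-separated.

doors_sum=2002710, doors_count=13

[doors_sum: doors < 5 or make in ('Ford', 'Tesla', 'Kia')]
vin=N64: ✓ → 116070
vin=N18: ✓ → 191430
vin=N47: ✓ → 186868
vin=N30: ✓ → 188789
vin=N41: ✓ → 18428
vin=N38: ✓ → 133061
vin=N24: ✓ → 206065
vin=N21: ✓ → 226186
vin=N82: ✓ → 91199
vin=N84: ✓ → 177895
vin=N65: ✓ → 19435
vin=N29: ✓ → 207668
vin=N14: ✓ → 179659
vin=N28: ✓ → 59957
doors_sum = 116070 + 191430 + 186868 + 188789 + 18428 + 133061 + 206065 + 226186 + 91199 + 177895 + 19435 + 207668 + 179659 + 59957 = 2002710
—
[doors_count: doors < 5]
vin=N64: ✓ → 1
vin=N18: ✓ → 1
vin=N47: ✓ → 1
vin=N30: ✓ → 1
vin=N41: ✓ → 1
vin=N38: ✓ → 1
vin=N24: ✓ → 1
vin=N21: ✓ → 1
vin=N82: ✓ → 1
vin=N84: ✓ → 1
vin=N65: ✗
vin=N29: ✓ → 1
vin=N14: ✓ → 1
vin=N28: ✓ → 1
doors_count = COUNT(1, 1, 1, 1, 1, 1, 1, 1, 1, 1, 1, 1, 1) = 13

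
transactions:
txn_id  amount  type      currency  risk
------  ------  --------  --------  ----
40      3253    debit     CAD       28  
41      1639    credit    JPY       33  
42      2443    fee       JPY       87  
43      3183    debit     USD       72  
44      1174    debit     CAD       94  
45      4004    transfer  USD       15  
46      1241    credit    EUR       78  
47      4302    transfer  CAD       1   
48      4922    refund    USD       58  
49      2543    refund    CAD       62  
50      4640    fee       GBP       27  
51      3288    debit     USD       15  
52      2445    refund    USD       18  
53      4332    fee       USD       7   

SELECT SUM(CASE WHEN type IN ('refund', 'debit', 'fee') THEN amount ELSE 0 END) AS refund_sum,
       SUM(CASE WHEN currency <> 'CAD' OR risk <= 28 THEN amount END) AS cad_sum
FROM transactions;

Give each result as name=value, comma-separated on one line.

[refund_sum: type IN ('refund', 'debit', 'fee')]
txn_id=40: ✓ → 3253
txn_id=41: ✗
txn_id=42: ✓ → 2443
txn_id=43: ✓ → 3183
txn_id=44: ✓ → 1174
txn_id=45: ✗
txn_id=46: ✗
txn_id=47: ✗
txn_id=48: ✓ → 4922
txn_id=49: ✓ → 2543
txn_id=50: ✓ → 4640
txn_id=51: ✓ → 3288
txn_id=52: ✓ → 2445
txn_id=53: ✓ → 4332
refund_sum = 3253 + 2443 + 3183 + 1174 + 4922 + 2543 + 4640 + 3288 + 2445 + 4332 = 32223
—
[cad_sum: currency <> 'CAD' OR risk <= 28]
txn_id=40: ✓ → 3253
txn_id=41: ✓ → 1639
txn_id=42: ✓ → 2443
txn_id=43: ✓ → 3183
txn_id=44: ✗
txn_id=45: ✓ → 4004
txn_id=46: ✓ → 1241
txn_id=47: ✓ → 4302
txn_id=48: ✓ → 4922
txn_id=49: ✗
txn_id=50: ✓ → 4640
txn_id=51: ✓ → 3288
txn_id=52: ✓ → 2445
txn_id=53: ✓ → 4332
cad_sum = 3253 + 1639 + 2443 + 3183 + 4004 + 1241 + 4302 + 4922 + 4640 + 3288 + 2445 + 4332 = 39692

refund_sum=32223, cad_sum=39692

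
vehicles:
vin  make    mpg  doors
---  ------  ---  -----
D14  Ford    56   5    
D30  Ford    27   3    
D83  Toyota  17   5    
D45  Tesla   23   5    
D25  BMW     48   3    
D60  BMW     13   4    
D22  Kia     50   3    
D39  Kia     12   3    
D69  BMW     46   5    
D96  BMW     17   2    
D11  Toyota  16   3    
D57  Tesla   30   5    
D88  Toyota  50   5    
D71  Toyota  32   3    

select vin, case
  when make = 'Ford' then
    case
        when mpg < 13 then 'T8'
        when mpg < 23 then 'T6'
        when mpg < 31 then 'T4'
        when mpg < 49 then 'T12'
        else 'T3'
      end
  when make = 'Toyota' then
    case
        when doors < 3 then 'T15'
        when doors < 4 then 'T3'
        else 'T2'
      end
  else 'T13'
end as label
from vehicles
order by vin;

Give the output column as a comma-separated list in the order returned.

T3, T3, T13, T13, T4, T13, T13, T13, T13, T13, T3, T2, T2, T13

vin=D11: make='Toyota' → inner[doors < 4] → T3
vin=D14: make='Ford' → inner[ELSE] → T3
vin=D22: make='Kia' → outer ELSE → T13
vin=D25: make='BMW' → outer ELSE → T13
vin=D30: make='Ford' → inner[mpg < 31] → T4
vin=D39: make='Kia' → outer ELSE → T13
vin=D45: make='Tesla' → outer ELSE → T13
vin=D57: make='Tesla' → outer ELSE → T13
vin=D60: make='BMW' → outer ELSE → T13
vin=D69: make='BMW' → outer ELSE → T13
vin=D71: make='Toyota' → inner[doors < 4] → T3
vin=D83: make='Toyota' → inner[ELSE] → T2
vin=D88: make='Toyota' → inner[ELSE] → T2
vin=D96: make='BMW' → outer ELSE → T13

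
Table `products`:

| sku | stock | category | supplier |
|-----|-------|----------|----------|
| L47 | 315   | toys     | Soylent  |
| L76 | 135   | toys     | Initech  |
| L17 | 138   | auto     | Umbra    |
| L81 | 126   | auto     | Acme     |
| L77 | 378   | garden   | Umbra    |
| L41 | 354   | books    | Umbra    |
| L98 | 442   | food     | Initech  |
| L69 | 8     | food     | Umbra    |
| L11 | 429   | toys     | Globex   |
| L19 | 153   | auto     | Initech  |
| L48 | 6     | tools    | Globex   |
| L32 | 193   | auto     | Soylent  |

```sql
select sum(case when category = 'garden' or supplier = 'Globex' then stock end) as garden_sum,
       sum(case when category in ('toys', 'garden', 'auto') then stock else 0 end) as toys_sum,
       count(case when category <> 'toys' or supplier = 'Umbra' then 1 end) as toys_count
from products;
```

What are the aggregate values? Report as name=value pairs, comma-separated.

[garden_sum: category = 'garden' or supplier = 'Globex']
sku=L47: ✗
sku=L76: ✗
sku=L17: ✗
sku=L81: ✗
sku=L77: ✓ → 378
sku=L41: ✗
sku=L98: ✗
sku=L69: ✗
sku=L11: ✓ → 429
sku=L19: ✗
sku=L48: ✓ → 6
sku=L32: ✗
garden_sum = 378 + 429 + 6 = 813
—
[toys_sum: category in ('toys', 'garden', 'auto')]
sku=L47: ✓ → 315
sku=L76: ✓ → 135
sku=L17: ✓ → 138
sku=L81: ✓ → 126
sku=L77: ✓ → 378
sku=L41: ✗
sku=L98: ✗
sku=L69: ✗
sku=L11: ✓ → 429
sku=L19: ✓ → 153
sku=L48: ✗
sku=L32: ✓ → 193
toys_sum = 315 + 135 + 138 + 126 + 378 + 429 + 153 + 193 = 1867
—
[toys_count: category <> 'toys' or supplier = 'Umbra']
sku=L47: ✗
sku=L76: ✗
sku=L17: ✓ → 1
sku=L81: ✓ → 1
sku=L77: ✓ → 1
sku=L41: ✓ → 1
sku=L98: ✓ → 1
sku=L69: ✓ → 1
sku=L11: ✗
sku=L19: ✓ → 1
sku=L48: ✓ → 1
sku=L32: ✓ → 1
toys_count = COUNT(1, 1, 1, 1, 1, 1, 1, 1, 1) = 9

garden_sum=813, toys_sum=1867, toys_count=9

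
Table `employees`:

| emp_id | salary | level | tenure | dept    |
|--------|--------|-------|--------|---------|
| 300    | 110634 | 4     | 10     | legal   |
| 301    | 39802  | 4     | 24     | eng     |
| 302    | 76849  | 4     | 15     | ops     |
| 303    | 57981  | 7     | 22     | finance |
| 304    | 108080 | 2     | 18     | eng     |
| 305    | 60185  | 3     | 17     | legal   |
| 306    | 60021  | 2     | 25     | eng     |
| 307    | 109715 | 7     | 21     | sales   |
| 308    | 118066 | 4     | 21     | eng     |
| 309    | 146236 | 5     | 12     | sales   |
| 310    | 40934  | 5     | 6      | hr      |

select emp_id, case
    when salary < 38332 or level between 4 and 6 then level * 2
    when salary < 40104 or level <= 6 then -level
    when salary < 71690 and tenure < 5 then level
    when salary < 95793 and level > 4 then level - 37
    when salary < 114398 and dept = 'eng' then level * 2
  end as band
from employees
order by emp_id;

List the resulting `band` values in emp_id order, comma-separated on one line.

8, 8, 8, -30, -2, -3, -2, NULL, 8, 10, 10

emp_id=300: salary < 38332 or level between 4 and 6 → 8
emp_id=301: salary < 38332 or level between 4 and 6 → 8
emp_id=302: salary < 38332 or level between 4 and 6 → 8
emp_id=303: salary < 95793 and level > 4 → -30
emp_id=304: salary < 40104 or level <= 6 → -2
emp_id=305: salary < 40104 or level <= 6 → -3
emp_id=306: salary < 40104 or level <= 6 → -2
emp_id=307: (no match → NULL) → NULL
emp_id=308: salary < 38332 or level between 4 and 6 → 8
emp_id=309: salary < 38332 or level between 4 and 6 → 10
emp_id=310: salary < 38332 or level between 4 and 6 → 10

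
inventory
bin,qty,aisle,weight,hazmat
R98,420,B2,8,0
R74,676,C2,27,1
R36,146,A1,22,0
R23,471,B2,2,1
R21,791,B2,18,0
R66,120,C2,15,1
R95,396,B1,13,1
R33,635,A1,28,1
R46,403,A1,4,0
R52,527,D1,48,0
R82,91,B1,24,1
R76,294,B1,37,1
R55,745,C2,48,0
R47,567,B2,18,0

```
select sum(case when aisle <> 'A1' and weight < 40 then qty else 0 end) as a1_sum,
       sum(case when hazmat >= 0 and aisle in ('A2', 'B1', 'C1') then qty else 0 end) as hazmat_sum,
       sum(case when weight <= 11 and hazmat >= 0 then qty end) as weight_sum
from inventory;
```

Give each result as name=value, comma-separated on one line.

a1_sum=3826, hazmat_sum=781, weight_sum=1294

[a1_sum: aisle <> 'A1' and weight < 40]
bin=R98: ✓ → 420
bin=R74: ✓ → 676
bin=R36: ✗
bin=R23: ✓ → 471
bin=R21: ✓ → 791
bin=R66: ✓ → 120
bin=R95: ✓ → 396
bin=R33: ✗
bin=R46: ✗
bin=R52: ✗
bin=R82: ✓ → 91
bin=R76: ✓ → 294
bin=R55: ✗
bin=R47: ✓ → 567
a1_sum = 420 + 676 + 471 + 791 + 120 + 396 + 91 + 294 + 567 = 3826
—
[hazmat_sum: hazmat >= 0 and aisle in ('A2', 'B1', 'C1')]
bin=R98: ✗
bin=R74: ✗
bin=R36: ✗
bin=R23: ✗
bin=R21: ✗
bin=R66: ✗
bin=R95: ✓ → 396
bin=R33: ✗
bin=R46: ✗
bin=R52: ✗
bin=R82: ✓ → 91
bin=R76: ✓ → 294
bin=R55: ✗
bin=R47: ✗
hazmat_sum = 396 + 91 + 294 = 781
—
[weight_sum: weight <= 11 and hazmat >= 0]
bin=R98: ✓ → 420
bin=R74: ✗
bin=R36: ✗
bin=R23: ✓ → 471
bin=R21: ✗
bin=R66: ✗
bin=R95: ✗
bin=R33: ✗
bin=R46: ✓ → 403
bin=R52: ✗
bin=R82: ✗
bin=R76: ✗
bin=R55: ✗
bin=R47: ✗
weight_sum = 420 + 471 + 403 = 1294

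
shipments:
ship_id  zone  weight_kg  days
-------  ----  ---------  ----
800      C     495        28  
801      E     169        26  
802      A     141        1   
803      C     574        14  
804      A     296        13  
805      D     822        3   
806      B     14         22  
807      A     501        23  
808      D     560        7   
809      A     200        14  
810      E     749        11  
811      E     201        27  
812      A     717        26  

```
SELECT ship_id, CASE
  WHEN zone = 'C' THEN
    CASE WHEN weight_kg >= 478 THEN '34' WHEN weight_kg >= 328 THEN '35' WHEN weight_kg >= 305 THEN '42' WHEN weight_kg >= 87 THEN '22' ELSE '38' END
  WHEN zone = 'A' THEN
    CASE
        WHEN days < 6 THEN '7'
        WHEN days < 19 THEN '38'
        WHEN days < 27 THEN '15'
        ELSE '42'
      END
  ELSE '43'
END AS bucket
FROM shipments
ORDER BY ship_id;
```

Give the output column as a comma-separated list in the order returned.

ship_id=800: zone='C' → inner[weight_kg >= 478] → 34
ship_id=801: zone='E' → outer ELSE → 43
ship_id=802: zone='A' → inner[days < 6] → 7
ship_id=803: zone='C' → inner[weight_kg >= 478] → 34
ship_id=804: zone='A' → inner[days < 19] → 38
ship_id=805: zone='D' → outer ELSE → 43
ship_id=806: zone='B' → outer ELSE → 43
ship_id=807: zone='A' → inner[days < 27] → 15
ship_id=808: zone='D' → outer ELSE → 43
ship_id=809: zone='A' → inner[days < 19] → 38
ship_id=810: zone='E' → outer ELSE → 43
ship_id=811: zone='E' → outer ELSE → 43
ship_id=812: zone='A' → inner[days < 27] → 15

34, 43, 7, 34, 38, 43, 43, 15, 43, 38, 43, 43, 15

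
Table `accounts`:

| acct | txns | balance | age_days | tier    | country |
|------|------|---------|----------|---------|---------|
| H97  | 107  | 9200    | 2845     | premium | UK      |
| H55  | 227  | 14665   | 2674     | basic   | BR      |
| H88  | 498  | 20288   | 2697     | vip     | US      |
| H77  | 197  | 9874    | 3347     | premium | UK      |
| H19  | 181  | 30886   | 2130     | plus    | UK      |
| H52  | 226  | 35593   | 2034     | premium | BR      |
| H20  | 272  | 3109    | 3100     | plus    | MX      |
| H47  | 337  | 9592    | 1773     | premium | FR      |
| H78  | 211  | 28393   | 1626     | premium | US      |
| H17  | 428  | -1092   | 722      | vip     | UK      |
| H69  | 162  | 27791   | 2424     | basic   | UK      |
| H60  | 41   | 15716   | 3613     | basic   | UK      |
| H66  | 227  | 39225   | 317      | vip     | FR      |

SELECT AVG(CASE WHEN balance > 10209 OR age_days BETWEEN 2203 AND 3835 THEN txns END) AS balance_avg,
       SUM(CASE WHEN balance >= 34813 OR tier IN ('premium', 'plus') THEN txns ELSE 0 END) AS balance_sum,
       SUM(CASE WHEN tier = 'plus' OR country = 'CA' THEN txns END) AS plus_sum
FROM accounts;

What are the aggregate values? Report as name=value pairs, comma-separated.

[balance_avg: balance > 10209 OR age_days BETWEEN 2203 AND 3835]
acct=H97: ✓ → 107
acct=H55: ✓ → 227
acct=H88: ✓ → 498
acct=H77: ✓ → 197
acct=H19: ✓ → 181
acct=H52: ✓ → 226
acct=H20: ✓ → 272
acct=H47: ✗
acct=H78: ✓ → 211
acct=H17: ✗
acct=H69: ✓ → 162
acct=H60: ✓ → 41
acct=H66: ✓ → 227
balance_avg = (107 + 227 + 498 + 197 + 181 + 226 + 272 + 211 + 162 + 41 + 227) / 11 = 213.5454545455
—
[balance_sum: balance >= 34813 OR tier IN ('premium', 'plus')]
acct=H97: ✓ → 107
acct=H55: ✗
acct=H88: ✗
acct=H77: ✓ → 197
acct=H19: ✓ → 181
acct=H52: ✓ → 226
acct=H20: ✓ → 272
acct=H47: ✓ → 337
acct=H78: ✓ → 211
acct=H17: ✗
acct=H69: ✗
acct=H60: ✗
acct=H66: ✓ → 227
balance_sum = 107 + 197 + 181 + 226 + 272 + 337 + 211 + 227 = 1758
—
[plus_sum: tier = 'plus' OR country = 'CA']
acct=H97: ✗
acct=H55: ✗
acct=H88: ✗
acct=H77: ✗
acct=H19: ✓ → 181
acct=H52: ✗
acct=H20: ✓ → 272
acct=H47: ✗
acct=H78: ✗
acct=H17: ✗
acct=H69: ✗
acct=H60: ✗
acct=H66: ✗
plus_sum = 181 + 272 = 453

balance_avg=213.5454545455, balance_sum=1758, plus_sum=453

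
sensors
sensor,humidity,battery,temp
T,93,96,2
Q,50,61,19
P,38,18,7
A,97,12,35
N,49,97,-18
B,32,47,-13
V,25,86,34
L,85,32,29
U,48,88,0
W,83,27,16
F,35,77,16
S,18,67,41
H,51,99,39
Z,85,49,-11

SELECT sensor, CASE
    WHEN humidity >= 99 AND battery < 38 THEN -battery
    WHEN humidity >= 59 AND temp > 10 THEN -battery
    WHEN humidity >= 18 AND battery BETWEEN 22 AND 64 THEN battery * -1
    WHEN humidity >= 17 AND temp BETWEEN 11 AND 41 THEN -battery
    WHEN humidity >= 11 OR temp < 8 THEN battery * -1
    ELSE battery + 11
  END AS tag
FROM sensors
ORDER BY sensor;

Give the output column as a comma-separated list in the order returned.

sensor=A: humidity >= 59 AND temp > 10 → -12
sensor=B: humidity >= 18 AND battery BETWEEN 22 AND 64 → -47
sensor=F: humidity >= 17 AND temp BETWEEN 11 AND 41 → -77
sensor=H: humidity >= 17 AND temp BETWEEN 11 AND 41 → -99
sensor=L: humidity >= 59 AND temp > 10 → -32
sensor=N: humidity >= 11 OR temp < 8 → -97
sensor=P: humidity >= 11 OR temp < 8 → -18
sensor=Q: humidity >= 18 AND battery BETWEEN 22 AND 64 → -61
sensor=S: humidity >= 17 AND temp BETWEEN 11 AND 41 → -67
sensor=T: humidity >= 11 OR temp < 8 → -96
sensor=U: humidity >= 11 OR temp < 8 → -88
sensor=V: humidity >= 17 AND temp BETWEEN 11 AND 41 → -86
sensor=W: humidity >= 59 AND temp > 10 → -27
sensor=Z: humidity >= 18 AND battery BETWEEN 22 AND 64 → -49

-12, -47, -77, -99, -32, -97, -18, -61, -67, -96, -88, -86, -27, -49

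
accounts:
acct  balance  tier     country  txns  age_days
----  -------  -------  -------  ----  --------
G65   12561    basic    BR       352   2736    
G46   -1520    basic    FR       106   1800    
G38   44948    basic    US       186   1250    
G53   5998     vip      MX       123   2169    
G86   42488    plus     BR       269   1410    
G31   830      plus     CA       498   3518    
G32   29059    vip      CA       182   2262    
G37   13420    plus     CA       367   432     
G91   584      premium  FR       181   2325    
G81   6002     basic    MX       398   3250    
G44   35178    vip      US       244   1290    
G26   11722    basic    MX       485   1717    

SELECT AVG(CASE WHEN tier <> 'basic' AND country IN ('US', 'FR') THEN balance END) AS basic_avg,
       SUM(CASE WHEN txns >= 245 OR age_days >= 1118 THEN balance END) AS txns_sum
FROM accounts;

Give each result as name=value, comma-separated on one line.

basic_avg=17881, txns_sum=201270

[basic_avg: tier <> 'basic' AND country IN ('US', 'FR')]
acct=G65: ✗
acct=G46: ✗
acct=G38: ✗
acct=G53: ✗
acct=G86: ✗
acct=G31: ✗
acct=G32: ✗
acct=G37: ✗
acct=G91: ✓ → 584
acct=G81: ✗
acct=G44: ✓ → 35178
acct=G26: ✗
basic_avg = (584 + 35178) / 2 = 17881
—
[txns_sum: txns >= 245 OR age_days >= 1118]
acct=G65: ✓ → 12561
acct=G46: ✓ → -1520
acct=G38: ✓ → 44948
acct=G53: ✓ → 5998
acct=G86: ✓ → 42488
acct=G31: ✓ → 830
acct=G32: ✓ → 29059
acct=G37: ✓ → 13420
acct=G91: ✓ → 584
acct=G81: ✓ → 6002
acct=G44: ✓ → 35178
acct=G26: ✓ → 11722
txns_sum = 12561 + -1520 + 44948 + 5998 + 42488 + 830 + 29059 + 13420 + 584 + 6002 + 35178 + 11722 = 201270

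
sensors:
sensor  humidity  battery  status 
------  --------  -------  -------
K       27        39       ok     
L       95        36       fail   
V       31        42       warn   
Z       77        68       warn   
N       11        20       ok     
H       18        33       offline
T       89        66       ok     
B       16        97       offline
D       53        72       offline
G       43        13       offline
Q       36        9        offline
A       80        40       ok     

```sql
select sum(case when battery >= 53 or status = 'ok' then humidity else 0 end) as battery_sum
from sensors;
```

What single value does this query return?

353

sensor=K: ✓ → 27
sensor=L: ✗
sensor=V: ✗
sensor=Z: ✓ → 77
sensor=N: ✓ → 11
sensor=H: ✗
sensor=T: ✓ → 89
sensor=B: ✓ → 16
sensor=D: ✓ → 53
sensor=G: ✗
sensor=Q: ✗
sensor=A: ✓ → 80
battery_sum = 27 + 77 + 11 + 89 + 16 + 53 + 80 = 353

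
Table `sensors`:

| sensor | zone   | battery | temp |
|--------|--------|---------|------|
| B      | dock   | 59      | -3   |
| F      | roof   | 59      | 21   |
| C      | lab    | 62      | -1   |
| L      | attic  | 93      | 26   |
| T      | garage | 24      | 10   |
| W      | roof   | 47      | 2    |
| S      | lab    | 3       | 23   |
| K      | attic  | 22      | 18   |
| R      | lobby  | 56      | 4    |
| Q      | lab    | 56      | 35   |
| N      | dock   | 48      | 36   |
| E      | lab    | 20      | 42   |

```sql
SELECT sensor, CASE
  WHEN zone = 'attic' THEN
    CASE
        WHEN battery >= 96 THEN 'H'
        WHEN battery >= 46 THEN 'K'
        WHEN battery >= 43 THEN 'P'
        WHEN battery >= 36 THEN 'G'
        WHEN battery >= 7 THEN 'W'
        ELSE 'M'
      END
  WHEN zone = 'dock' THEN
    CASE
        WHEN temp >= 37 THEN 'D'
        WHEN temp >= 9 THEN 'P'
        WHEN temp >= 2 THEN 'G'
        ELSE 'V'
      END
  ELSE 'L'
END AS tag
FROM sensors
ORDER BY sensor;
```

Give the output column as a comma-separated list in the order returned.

V, L, L, L, W, K, P, L, L, L, L, L

sensor=B: zone='dock' → inner[ELSE] → V
sensor=C: zone='lab' → outer ELSE → L
sensor=E: zone='lab' → outer ELSE → L
sensor=F: zone='roof' → outer ELSE → L
sensor=K: zone='attic' → inner[battery >= 7] → W
sensor=L: zone='attic' → inner[battery >= 46] → K
sensor=N: zone='dock' → inner[temp >= 9] → P
sensor=Q: zone='lab' → outer ELSE → L
sensor=R: zone='lobby' → outer ELSE → L
sensor=S: zone='lab' → outer ELSE → L
sensor=T: zone='garage' → outer ELSE → L
sensor=W: zone='roof' → outer ELSE → L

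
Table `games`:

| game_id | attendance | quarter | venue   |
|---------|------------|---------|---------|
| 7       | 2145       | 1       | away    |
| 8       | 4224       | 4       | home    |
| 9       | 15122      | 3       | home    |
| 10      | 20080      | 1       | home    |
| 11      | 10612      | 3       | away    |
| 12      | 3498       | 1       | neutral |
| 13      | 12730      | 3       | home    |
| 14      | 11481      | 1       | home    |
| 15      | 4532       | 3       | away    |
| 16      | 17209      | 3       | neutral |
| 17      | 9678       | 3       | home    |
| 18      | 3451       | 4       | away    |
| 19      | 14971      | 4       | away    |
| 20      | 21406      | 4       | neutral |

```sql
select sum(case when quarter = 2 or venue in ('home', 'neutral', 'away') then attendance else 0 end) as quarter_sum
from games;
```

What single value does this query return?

151139

game_id=7: ✓ → 2145
game_id=8: ✓ → 4224
game_id=9: ✓ → 15122
game_id=10: ✓ → 20080
game_id=11: ✓ → 10612
game_id=12: ✓ → 3498
game_id=13: ✓ → 12730
game_id=14: ✓ → 11481
game_id=15: ✓ → 4532
game_id=16: ✓ → 17209
game_id=17: ✓ → 9678
game_id=18: ✓ → 3451
game_id=19: ✓ → 14971
game_id=20: ✓ → 21406
quarter_sum = 2145 + 4224 + 15122 + 20080 + 10612 + 3498 + 12730 + 11481 + 4532 + 17209 + 9678 + 3451 + 14971 + 21406 = 151139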